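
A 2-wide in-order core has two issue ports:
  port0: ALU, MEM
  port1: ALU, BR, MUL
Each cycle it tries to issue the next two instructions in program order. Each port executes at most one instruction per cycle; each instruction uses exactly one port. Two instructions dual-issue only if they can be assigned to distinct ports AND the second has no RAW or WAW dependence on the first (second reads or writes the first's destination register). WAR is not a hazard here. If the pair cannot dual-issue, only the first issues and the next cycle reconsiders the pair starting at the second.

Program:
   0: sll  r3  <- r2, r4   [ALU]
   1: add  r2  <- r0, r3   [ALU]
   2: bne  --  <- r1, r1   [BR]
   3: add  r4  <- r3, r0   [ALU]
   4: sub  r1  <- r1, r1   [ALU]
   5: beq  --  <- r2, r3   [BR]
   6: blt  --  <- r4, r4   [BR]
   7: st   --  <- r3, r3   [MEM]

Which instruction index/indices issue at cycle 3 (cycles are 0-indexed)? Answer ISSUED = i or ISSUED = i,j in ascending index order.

#0 head=0: sll.ALU i0 RAW r3
#1 head=1: add.ALU bne.BR i1&i2 dual
#2 head=3: add.ALU sub.ALU i3&i4 dual
#3 head=5: beq.BR i5 no-port BR/BR
#4 head=6: blt.BR st.MEM i6&i7 dual

ISSUED = 5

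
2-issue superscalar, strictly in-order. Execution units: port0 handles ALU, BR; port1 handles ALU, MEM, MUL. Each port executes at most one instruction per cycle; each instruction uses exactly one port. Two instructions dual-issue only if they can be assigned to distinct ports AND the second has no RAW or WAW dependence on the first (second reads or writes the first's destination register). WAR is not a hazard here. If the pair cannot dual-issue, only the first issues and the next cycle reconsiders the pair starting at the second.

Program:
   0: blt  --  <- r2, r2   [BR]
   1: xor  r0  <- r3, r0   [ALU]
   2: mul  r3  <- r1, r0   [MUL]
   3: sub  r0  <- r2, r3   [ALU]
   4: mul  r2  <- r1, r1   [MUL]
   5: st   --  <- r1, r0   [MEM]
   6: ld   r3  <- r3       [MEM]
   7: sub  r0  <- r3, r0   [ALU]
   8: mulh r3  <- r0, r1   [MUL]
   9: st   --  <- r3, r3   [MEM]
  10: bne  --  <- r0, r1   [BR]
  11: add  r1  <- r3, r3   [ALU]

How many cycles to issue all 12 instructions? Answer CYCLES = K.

0. blt.BR;xor.ALU @i0&i1  | pair
1. mul.MUL @i2  | RAW r3
2. sub.ALU;mul.MUL @i3&i4  | pair
3. st.MEM @i5  | no-port MEM/MEM
4. ld.MEM @i6  | RAW r3
5. sub.ALU @i7  | RAW r0
6. mulh.MUL @i8  | no-port MUL/MEM
7. st.MEM;bne.BR @i9&i10  | pair
8. add.ALU @i11  | tail

CYCLES = 9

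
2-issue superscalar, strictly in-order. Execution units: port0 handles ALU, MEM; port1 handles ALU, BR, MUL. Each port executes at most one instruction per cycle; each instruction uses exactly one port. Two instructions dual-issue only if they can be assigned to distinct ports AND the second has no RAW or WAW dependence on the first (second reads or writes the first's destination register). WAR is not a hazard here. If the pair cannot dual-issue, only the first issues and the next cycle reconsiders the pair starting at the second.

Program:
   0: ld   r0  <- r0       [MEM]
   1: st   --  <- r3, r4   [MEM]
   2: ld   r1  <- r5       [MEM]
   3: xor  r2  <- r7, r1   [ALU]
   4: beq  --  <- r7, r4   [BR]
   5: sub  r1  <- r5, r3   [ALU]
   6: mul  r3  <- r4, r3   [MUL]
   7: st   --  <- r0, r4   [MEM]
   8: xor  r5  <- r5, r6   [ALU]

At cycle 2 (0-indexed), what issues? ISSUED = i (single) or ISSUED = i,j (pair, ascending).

[0] i0  ld.MEM  -- no-port MEM/MEM
[1] i1  st.MEM  -- no-port MEM/MEM
[2] i2  ld.MEM  -- RAW r1
[3] i3&i4  xor.ALU/beq.BR  -- 2-wide
[4] i5&i6  sub.ALU/mul.MUL  -- 2-wide
[5] i7&i8  st.MEM/xor.ALU  -- 2-wide

ISSUED = 2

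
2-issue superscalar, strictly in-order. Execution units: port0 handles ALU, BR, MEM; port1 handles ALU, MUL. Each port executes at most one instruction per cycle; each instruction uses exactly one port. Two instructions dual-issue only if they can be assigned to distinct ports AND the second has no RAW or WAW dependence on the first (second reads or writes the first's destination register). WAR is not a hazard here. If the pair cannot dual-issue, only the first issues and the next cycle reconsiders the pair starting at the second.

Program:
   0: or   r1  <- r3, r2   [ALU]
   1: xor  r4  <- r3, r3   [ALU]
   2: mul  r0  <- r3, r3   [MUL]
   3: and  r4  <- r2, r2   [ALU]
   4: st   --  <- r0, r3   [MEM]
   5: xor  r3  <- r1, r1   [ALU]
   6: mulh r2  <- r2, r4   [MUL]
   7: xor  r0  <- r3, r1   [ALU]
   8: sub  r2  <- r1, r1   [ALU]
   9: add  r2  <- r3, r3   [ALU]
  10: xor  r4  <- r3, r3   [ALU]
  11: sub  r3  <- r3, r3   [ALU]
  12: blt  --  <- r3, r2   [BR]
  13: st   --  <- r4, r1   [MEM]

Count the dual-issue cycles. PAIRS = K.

PAIRS = 5

#0 head=0: or.ALU+xor.ALU i0/i1 2-wide
#1 head=2: mul.MUL+and.ALU i2/i3 2-wide
#2 head=4: st.MEM+xor.ALU i4/i5 2-wide
#3 head=6: mulh.MUL+xor.ALU i6/i7 2-wide
#4 head=8: sub.ALU i8 WAW r2
#5 head=9: add.ALU+xor.ALU i9/i10 2-wide
#6 head=11: sub.ALU i11 RAW r3
#7 head=12: blt.BR i12 no-port BR/MEM
#8 head=13: st.MEM i13 tail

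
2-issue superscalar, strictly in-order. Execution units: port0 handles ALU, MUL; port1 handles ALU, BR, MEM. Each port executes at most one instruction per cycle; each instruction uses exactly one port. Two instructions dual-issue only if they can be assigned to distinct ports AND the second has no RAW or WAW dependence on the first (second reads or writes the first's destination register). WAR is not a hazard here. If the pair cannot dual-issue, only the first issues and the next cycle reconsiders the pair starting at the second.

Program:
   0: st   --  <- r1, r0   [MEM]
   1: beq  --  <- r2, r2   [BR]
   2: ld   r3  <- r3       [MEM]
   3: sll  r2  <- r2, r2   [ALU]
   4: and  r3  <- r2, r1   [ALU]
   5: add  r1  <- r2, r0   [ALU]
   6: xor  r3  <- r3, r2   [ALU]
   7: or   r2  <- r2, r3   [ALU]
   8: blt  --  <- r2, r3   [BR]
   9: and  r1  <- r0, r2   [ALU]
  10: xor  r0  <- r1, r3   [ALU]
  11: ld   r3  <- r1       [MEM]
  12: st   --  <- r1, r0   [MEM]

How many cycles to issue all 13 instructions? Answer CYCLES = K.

[0] i0  st  -- no-port MEM/BR
[1] i1  beq  -- no-port BR/MEM
[2] i2,i3  ld+sll  -- dual
[3] i4,i5  and+add  -- dual
[4] i6  xor  -- RAW r3
[5] i7  or  -- RAW r2
[6] i8,i9  blt+and  -- dual
[7] i10,i11  xor+ld  -- dual
[8] i12  st  -- tail

CYCLES = 9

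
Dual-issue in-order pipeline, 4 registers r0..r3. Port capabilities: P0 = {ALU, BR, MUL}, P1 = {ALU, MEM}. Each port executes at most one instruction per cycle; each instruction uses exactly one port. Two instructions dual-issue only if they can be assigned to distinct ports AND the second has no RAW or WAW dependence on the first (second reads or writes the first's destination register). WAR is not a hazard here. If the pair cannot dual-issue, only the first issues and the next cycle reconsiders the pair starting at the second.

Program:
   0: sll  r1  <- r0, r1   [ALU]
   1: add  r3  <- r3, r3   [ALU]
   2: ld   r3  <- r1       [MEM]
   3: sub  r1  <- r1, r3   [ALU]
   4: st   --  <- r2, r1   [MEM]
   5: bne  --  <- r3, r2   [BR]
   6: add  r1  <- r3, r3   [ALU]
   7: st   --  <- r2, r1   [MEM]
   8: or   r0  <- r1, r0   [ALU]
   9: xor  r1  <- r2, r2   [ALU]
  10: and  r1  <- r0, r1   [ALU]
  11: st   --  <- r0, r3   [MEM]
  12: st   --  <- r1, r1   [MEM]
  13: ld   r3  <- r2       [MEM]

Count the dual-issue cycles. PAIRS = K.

[0] i0/i1  sll+add  -- pair
[1] i2  ld  -- RAW r3
[2] i3  sub  -- RAW r1
[3] i4/i5  st+bne  -- pair
[4] i6  add  -- RAW r1
[5] i7/i8  st+or  -- pair
[6] i9  xor  -- RAW+WAW r1
[7] i10/i11  and+st  -- pair
[8] i12  st  -- no-port MEM/MEM
[9] i13  ld  -- tail

PAIRS = 4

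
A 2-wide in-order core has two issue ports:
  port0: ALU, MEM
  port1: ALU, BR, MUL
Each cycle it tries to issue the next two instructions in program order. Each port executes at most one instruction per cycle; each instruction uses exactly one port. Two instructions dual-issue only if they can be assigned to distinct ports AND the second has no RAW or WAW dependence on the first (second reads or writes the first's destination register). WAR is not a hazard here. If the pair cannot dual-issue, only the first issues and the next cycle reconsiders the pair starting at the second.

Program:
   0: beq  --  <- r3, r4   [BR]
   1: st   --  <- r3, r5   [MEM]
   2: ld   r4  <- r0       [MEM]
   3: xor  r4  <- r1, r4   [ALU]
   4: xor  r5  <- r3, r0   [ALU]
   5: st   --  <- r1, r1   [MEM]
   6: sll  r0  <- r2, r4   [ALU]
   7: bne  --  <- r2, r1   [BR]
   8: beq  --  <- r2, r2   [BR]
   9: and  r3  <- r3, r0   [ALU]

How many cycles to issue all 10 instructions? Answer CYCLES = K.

  cy0 -> i0+i1 (beq.BR st.MEM) pair
  cy1 -> i2 (ld.MEM) RAW+WAW r4
  cy2 -> i3+i4 (xor.ALU xor.ALU) pair
  cy3 -> i5+i6 (st.MEM sll.ALU) pair
  cy4 -> i7 (bne.BR) no-port BR/BR
  cy5 -> i8+i9 (beq.BR and.ALU) pair

CYCLES = 6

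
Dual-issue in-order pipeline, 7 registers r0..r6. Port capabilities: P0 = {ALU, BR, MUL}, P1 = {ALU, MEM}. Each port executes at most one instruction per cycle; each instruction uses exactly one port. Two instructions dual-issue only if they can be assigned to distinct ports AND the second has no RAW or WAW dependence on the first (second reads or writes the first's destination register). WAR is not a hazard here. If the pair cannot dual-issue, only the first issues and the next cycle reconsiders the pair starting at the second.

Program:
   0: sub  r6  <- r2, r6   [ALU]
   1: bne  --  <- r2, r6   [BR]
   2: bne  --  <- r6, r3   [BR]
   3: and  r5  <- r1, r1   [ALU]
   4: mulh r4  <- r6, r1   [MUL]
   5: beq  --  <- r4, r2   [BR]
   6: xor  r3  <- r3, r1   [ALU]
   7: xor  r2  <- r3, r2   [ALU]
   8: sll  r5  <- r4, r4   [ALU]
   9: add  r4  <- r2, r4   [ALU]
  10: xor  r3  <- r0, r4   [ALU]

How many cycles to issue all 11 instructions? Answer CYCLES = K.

CYCLES = 8

#0 head=0: sub i0 RAW r6
#1 head=1: bne i1 no-port BR/BR
#2 head=2: bne+and i2,i3 dual
#3 head=4: mulh i4 no-port MUL/BR
#4 head=5: beq+xor i5,i6 dual
#5 head=7: xor+sll i7,i8 dual
#6 head=9: add i9 RAW r4
#7 head=10: xor i10 tail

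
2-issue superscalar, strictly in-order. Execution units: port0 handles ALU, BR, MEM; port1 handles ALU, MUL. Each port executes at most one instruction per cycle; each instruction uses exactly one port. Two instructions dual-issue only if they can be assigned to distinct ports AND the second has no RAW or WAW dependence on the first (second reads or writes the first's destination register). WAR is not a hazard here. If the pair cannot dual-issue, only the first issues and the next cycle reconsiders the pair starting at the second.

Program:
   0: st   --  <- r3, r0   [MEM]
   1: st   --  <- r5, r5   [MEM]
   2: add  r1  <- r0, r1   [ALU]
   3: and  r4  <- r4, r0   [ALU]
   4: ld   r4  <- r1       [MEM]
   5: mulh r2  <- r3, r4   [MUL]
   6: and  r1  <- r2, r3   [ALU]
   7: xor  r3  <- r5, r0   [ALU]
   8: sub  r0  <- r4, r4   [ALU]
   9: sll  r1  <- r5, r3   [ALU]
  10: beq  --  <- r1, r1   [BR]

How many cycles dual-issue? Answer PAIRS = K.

t=0 i0:st ; no-port MEM/MEM
t=1 i1,i2:st;add ; dual
t=2 i3:and ; WAW r4
t=3 i4:ld ; RAW r4
t=4 i5:mulh ; RAW r2
t=5 i6,i7:and;xor ; dual
t=6 i8,i9:sub;sll ; dual
t=7 i10:beq ; tail

PAIRS = 3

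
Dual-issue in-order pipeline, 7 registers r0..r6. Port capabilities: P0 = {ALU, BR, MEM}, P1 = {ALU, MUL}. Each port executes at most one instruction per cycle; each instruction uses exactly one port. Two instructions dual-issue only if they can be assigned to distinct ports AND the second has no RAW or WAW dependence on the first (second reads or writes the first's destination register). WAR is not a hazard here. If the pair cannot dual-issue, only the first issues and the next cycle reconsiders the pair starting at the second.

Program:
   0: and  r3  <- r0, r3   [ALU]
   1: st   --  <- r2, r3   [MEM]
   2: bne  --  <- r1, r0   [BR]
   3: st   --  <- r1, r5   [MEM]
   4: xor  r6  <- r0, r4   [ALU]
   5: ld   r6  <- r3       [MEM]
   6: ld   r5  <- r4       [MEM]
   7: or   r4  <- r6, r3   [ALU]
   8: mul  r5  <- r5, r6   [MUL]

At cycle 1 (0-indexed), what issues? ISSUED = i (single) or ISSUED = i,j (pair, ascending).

ISSUED = 1

c0: i0 and.ALU  RAW r3
c1: i1 st.MEM  no-port MEM/BR
c2: i2 bne.BR  no-port BR/MEM
c3: i3,i4 st.MEM+xor.ALU  dual
c4: i5 ld.MEM  no-port MEM/MEM
c5: i6,i7 ld.MEM+or.ALU  dual
c6: i8 mul.MUL  tail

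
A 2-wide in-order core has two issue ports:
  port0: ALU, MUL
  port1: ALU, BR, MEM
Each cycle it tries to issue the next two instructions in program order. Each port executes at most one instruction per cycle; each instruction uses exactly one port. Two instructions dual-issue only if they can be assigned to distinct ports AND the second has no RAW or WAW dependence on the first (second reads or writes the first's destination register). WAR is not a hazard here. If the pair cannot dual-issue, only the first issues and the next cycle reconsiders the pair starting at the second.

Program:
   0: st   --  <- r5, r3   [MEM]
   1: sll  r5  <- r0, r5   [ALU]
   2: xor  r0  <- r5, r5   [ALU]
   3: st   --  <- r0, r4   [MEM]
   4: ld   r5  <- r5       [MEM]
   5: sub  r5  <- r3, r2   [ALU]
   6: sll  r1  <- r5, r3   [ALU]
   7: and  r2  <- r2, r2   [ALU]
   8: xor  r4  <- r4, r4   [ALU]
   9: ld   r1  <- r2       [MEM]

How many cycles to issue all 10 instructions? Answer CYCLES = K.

CYCLES = 7

#0 head=0: st+sll i0,i1 2-wide
#1 head=2: xor i2 RAW r0
#2 head=3: st i3 no-port MEM/MEM
#3 head=4: ld i4 WAW r5
#4 head=5: sub i5 RAW r5
#5 head=6: sll+and i6,i7 2-wide
#6 head=8: xor+ld i8,i9 2-wide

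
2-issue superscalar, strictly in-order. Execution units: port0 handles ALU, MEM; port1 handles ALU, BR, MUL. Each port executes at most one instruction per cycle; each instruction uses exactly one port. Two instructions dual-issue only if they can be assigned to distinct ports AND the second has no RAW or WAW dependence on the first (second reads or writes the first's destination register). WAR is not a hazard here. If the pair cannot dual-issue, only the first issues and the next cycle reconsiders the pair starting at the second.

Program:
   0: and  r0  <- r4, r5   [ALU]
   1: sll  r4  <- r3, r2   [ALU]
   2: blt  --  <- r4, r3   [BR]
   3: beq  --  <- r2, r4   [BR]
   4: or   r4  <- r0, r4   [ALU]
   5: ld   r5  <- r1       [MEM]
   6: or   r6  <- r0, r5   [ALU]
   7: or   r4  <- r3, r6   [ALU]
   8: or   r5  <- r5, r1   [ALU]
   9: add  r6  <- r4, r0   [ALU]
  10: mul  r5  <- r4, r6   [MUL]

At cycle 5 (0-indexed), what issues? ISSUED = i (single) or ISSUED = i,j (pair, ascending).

  cy0 -> i0,i1 (and.ALU;sll.ALU) dual
  cy1 -> i2 (blt.BR) no-port BR/BR
  cy2 -> i3,i4 (beq.BR;or.ALU) dual
  cy3 -> i5 (ld.MEM) RAW r5
  cy4 -> i6 (or.ALU) RAW r6
  cy5 -> i7,i8 (or.ALU;or.ALU) dual
  cy6 -> i9 (add.ALU) RAW r6
  cy7 -> i10 (mul.MUL) tail

ISSUED = 7,8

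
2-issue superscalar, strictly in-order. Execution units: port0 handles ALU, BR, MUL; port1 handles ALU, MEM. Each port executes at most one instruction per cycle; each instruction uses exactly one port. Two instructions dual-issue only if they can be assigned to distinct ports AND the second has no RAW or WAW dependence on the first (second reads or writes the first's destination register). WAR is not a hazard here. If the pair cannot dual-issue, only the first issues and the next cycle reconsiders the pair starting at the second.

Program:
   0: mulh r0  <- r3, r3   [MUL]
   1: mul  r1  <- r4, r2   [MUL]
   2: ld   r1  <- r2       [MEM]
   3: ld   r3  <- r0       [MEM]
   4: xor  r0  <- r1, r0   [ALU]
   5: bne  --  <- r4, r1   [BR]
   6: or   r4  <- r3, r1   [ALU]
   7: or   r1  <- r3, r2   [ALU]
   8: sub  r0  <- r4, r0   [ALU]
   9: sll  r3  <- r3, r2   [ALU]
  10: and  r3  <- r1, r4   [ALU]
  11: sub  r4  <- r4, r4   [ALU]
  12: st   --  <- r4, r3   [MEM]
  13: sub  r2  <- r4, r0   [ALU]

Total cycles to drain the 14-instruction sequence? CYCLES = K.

CYCLES = 9

c0: i0 mulh  no-port MUL/MUL
c1: i1 mul  WAW r1
c2: i2 ld  no-port MEM/MEM
c3: i3,i4 ld xor  dual
c4: i5,i6 bne or  dual
c5: i7,i8 or sub  dual
c6: i9 sll  WAW r3
c7: i10,i11 and sub  dual
c8: i12,i13 st sub  dual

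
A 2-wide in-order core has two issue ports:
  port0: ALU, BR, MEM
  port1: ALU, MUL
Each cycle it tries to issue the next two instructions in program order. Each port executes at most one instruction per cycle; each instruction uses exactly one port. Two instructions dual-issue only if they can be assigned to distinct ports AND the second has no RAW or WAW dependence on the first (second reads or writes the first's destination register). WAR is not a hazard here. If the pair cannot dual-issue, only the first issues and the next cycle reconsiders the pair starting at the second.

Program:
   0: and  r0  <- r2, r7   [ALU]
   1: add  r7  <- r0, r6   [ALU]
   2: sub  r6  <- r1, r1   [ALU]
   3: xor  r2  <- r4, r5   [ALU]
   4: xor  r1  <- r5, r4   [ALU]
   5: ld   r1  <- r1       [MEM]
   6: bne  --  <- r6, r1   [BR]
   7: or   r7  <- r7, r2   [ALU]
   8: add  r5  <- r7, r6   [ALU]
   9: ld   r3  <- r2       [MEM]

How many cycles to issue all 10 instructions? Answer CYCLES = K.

c0: i0 and  RAW r0
c1: i1,i2 add;sub  pair
c2: i3,i4 xor;xor  pair
c3: i5 ld  no-port MEM/BR
c4: i6,i7 bne;or  pair
c5: i8,i9 add;ld  pair

CYCLES = 6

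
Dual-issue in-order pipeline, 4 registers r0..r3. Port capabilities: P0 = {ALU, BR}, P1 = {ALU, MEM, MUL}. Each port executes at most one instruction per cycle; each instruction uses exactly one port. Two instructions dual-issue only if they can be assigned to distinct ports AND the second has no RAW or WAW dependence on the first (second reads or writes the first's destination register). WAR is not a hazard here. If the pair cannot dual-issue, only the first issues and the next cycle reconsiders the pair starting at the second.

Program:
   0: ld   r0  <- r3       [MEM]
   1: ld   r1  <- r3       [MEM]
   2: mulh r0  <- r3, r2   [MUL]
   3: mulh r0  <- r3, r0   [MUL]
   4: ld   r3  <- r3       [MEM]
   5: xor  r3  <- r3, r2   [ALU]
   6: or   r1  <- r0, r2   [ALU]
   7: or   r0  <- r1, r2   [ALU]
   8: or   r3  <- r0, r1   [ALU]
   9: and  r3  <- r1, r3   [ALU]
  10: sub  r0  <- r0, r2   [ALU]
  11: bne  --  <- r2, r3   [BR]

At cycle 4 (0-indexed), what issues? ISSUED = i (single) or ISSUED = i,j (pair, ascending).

[0] i0  ld.MEM  -- no-port MEM/MEM
[1] i1  ld.MEM  -- no-port MEM/MUL
[2] i2  mulh.MUL  -- no-port MUL/MUL
[3] i3  mulh.MUL  -- no-port MUL/MEM
[4] i4  ld.MEM  -- RAW+WAW r3
[5] i5,i6  xor.ALU or.ALU  -- 2-wide
[6] i7  or.ALU  -- RAW r0
[7] i8  or.ALU  -- RAW+WAW r3
[8] i9,i10  and.ALU sub.ALU  -- 2-wide
[9] i11  bne.BR  -- tail

ISSUED = 4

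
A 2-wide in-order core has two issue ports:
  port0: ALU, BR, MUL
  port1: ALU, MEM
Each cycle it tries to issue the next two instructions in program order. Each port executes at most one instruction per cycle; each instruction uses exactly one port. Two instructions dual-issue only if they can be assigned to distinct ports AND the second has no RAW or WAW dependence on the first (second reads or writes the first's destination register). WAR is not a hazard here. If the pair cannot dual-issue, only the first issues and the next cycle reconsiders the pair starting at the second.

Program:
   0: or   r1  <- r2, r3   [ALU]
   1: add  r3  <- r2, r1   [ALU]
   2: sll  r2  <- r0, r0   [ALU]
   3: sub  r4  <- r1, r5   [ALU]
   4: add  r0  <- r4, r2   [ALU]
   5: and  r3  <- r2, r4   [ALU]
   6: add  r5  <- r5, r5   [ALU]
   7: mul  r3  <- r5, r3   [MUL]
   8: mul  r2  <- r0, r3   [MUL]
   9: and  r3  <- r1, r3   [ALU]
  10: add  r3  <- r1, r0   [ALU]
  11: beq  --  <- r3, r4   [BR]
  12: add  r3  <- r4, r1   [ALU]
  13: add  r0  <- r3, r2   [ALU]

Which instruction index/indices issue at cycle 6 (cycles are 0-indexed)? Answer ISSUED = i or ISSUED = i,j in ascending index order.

ISSUED = 8,9

t=0 i0:or.ALU ; RAW r1
t=1 i1/i2:add.ALU sll.ALU ; dual
t=2 i3:sub.ALU ; RAW r4
t=3 i4/i5:add.ALU and.ALU ; dual
t=4 i6:add.ALU ; RAW r5
t=5 i7:mul.MUL ; no-port MUL/MUL
t=6 i8/i9:mul.MUL and.ALU ; dual
t=7 i10:add.ALU ; RAW r3
t=8 i11/i12:beq.BR add.ALU ; dual
t=9 i13:add.ALU ; tail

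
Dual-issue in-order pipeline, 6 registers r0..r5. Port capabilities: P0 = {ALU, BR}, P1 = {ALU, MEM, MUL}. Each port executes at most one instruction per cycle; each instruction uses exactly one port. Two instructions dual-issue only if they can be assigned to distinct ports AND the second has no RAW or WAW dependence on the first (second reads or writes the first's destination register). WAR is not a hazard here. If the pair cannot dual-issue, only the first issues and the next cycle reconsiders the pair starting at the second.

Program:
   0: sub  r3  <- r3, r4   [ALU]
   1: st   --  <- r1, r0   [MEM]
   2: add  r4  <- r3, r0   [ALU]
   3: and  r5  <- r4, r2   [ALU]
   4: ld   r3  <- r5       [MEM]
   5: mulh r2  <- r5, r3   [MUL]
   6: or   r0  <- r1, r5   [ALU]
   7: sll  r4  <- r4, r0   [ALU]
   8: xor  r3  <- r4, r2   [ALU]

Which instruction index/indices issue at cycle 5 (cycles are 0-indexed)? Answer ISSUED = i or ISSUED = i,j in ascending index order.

t=0 i0/i1:sub;st ; 2-wide
t=1 i2:add ; RAW r4
t=2 i3:and ; RAW r5
t=3 i4:ld ; no-port MEM/MUL
t=4 i5/i6:mulh;or ; 2-wide
t=5 i7:sll ; RAW r4
t=6 i8:xor ; tail

ISSUED = 7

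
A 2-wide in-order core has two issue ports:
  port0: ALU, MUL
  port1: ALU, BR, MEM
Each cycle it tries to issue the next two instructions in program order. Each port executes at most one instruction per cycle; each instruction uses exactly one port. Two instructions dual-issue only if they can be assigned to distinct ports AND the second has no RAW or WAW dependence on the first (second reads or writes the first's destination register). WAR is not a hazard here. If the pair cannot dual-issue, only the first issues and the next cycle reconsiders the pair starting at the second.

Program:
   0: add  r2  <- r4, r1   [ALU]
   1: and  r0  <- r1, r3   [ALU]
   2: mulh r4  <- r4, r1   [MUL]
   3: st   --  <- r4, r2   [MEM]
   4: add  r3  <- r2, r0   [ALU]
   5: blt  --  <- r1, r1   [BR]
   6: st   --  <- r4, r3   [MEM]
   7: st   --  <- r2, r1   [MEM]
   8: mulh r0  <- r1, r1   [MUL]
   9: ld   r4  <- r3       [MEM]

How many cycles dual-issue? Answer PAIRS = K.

0. add+and @i0/i1  | 2-wide
1. mulh @i2  | RAW r4
2. st+add @i3/i4  | 2-wide
3. blt @i5  | no-port BR/MEM
4. st @i6  | no-port MEM/MEM
5. st+mulh @i7/i8  | 2-wide
6. ld @i9  | tail

PAIRS = 3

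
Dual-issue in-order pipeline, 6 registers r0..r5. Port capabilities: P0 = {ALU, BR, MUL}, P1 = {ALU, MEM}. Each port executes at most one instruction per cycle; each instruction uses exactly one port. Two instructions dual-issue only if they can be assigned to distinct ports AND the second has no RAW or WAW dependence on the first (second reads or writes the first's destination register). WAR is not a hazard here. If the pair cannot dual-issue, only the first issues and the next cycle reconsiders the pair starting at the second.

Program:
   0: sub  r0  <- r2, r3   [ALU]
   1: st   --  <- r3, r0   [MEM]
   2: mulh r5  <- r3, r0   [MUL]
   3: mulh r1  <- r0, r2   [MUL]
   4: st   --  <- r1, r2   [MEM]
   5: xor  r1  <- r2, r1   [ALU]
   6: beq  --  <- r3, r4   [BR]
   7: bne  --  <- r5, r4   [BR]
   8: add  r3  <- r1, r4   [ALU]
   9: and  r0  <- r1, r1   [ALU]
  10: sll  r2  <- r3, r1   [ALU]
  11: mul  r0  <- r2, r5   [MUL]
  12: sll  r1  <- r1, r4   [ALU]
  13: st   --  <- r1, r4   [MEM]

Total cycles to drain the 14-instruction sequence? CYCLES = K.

t=0 i0:sub.ALU ; RAW r0
t=1 i1/i2:st.MEM+mulh.MUL ; 2-wide
t=2 i3:mulh.MUL ; RAW r1
t=3 i4/i5:st.MEM+xor.ALU ; 2-wide
t=4 i6:beq.BR ; no-port BR/BR
t=5 i7/i8:bne.BR+add.ALU ; 2-wide
t=6 i9/i10:and.ALU+sll.ALU ; 2-wide
t=7 i11/i12:mul.MUL+sll.ALU ; 2-wide
t=8 i13:st.MEM ; tail

CYCLES = 9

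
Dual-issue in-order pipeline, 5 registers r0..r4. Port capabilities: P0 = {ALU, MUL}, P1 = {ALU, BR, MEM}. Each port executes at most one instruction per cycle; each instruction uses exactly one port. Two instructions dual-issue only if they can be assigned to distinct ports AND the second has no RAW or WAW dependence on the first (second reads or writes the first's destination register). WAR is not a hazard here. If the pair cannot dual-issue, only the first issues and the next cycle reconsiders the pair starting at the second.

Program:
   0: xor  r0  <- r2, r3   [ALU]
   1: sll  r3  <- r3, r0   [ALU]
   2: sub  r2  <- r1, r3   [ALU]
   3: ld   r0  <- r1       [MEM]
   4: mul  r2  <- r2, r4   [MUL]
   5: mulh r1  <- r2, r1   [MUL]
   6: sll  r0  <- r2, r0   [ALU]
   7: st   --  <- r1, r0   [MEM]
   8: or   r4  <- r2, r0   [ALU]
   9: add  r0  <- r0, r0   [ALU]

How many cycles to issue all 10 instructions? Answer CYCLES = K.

CYCLES = 7

  cy0 -> i0 (xor.ALU) RAW r0
  cy1 -> i1 (sll.ALU) RAW r3
  cy2 -> i2&i3 (sub.ALU/ld.MEM) dual
  cy3 -> i4 (mul.MUL) no-port MUL/MUL
  cy4 -> i5&i6 (mulh.MUL/sll.ALU) dual
  cy5 -> i7&i8 (st.MEM/or.ALU) dual
  cy6 -> i9 (add.ALU) tail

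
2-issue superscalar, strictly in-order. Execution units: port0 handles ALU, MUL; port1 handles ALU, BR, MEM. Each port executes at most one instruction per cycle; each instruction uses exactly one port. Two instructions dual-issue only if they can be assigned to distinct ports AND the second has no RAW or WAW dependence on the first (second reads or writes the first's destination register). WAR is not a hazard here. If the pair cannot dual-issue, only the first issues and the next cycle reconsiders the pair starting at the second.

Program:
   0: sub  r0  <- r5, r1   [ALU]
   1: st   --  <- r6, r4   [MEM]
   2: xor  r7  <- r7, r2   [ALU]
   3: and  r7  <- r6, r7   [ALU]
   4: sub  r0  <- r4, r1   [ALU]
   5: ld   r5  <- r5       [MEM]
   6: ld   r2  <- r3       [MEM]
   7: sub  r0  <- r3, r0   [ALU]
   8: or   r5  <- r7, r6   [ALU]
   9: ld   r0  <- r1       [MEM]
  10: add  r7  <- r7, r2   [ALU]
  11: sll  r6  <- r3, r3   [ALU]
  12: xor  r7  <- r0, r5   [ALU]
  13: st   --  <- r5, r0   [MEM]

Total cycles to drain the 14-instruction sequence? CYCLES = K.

c0: i0&i1 sub.ALU/st.MEM  2-wide
c1: i2 xor.ALU  RAW+WAW r7
c2: i3&i4 and.ALU/sub.ALU  2-wide
c3: i5 ld.MEM  no-port MEM/MEM
c4: i6&i7 ld.MEM/sub.ALU  2-wide
c5: i8&i9 or.ALU/ld.MEM  2-wide
c6: i10&i11 add.ALU/sll.ALU  2-wide
c7: i12&i13 xor.ALU/st.MEM  2-wide

CYCLES = 8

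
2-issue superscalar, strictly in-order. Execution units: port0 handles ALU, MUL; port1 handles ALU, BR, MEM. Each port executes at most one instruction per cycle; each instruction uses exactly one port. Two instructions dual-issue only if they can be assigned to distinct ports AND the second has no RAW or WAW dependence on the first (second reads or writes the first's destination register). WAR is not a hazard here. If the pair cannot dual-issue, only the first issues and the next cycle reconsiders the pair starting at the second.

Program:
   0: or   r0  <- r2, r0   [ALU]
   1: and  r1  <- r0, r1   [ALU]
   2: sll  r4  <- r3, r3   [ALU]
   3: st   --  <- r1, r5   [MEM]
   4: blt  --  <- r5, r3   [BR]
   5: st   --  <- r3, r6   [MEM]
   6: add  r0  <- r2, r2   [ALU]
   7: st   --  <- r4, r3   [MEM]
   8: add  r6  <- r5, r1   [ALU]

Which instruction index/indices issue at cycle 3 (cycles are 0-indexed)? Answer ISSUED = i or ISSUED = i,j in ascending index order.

[0] i0  or  -- RAW r0
[1] i1/i2  and/sll  -- pair
[2] i3  st  -- no-port MEM/BR
[3] i4  blt  -- no-port BR/MEM
[4] i5/i6  st/add  -- pair
[5] i7/i8  st/add  -- pair

ISSUED = 4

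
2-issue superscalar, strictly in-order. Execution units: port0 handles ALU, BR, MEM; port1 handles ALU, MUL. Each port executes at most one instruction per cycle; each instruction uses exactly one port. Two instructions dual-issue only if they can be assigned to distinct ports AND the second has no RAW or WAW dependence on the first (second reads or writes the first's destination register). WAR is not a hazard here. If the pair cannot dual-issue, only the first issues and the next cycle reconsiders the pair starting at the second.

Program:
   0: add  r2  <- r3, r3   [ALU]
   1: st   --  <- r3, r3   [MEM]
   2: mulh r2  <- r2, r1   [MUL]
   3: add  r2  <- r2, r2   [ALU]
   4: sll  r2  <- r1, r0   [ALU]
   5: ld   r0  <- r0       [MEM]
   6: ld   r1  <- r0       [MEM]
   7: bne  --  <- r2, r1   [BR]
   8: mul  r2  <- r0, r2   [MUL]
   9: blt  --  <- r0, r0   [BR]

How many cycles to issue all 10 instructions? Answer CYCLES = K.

[0] i0/i1  add.ALU/st.MEM  -- dual
[1] i2  mulh.MUL  -- RAW+WAW r2
[2] i3  add.ALU  -- WAW r2
[3] i4/i5  sll.ALU/ld.MEM  -- dual
[4] i6  ld.MEM  -- no-port MEM/BR
[5] i7/i8  bne.BR/mul.MUL  -- dual
[6] i9  blt.BR  -- tail

CYCLES = 7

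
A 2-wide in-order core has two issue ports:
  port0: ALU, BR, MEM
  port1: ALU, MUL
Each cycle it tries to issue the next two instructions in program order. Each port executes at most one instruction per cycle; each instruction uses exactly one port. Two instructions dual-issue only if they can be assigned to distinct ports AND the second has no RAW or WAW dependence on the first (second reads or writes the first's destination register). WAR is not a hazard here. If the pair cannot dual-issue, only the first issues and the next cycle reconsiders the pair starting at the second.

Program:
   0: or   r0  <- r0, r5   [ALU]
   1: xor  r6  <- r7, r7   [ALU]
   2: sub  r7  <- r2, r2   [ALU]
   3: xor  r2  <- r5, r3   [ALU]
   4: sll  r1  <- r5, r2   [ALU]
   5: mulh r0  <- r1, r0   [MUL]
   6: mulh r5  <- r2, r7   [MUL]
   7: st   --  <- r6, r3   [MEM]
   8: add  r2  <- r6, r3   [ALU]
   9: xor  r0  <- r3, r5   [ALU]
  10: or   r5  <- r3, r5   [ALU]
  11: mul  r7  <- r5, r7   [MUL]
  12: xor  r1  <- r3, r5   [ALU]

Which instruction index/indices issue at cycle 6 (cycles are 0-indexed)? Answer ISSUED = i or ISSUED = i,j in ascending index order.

  cy0 -> i0+i1 (or+xor) dual
  cy1 -> i2+i3 (sub+xor) dual
  cy2 -> i4 (sll) RAW r1
  cy3 -> i5 (mulh) no-port MUL/MUL
  cy4 -> i6+i7 (mulh+st) dual
  cy5 -> i8+i9 (add+xor) dual
  cy6 -> i10 (or) RAW r5
  cy7 -> i11+i12 (mul+xor) dual

ISSUED = 10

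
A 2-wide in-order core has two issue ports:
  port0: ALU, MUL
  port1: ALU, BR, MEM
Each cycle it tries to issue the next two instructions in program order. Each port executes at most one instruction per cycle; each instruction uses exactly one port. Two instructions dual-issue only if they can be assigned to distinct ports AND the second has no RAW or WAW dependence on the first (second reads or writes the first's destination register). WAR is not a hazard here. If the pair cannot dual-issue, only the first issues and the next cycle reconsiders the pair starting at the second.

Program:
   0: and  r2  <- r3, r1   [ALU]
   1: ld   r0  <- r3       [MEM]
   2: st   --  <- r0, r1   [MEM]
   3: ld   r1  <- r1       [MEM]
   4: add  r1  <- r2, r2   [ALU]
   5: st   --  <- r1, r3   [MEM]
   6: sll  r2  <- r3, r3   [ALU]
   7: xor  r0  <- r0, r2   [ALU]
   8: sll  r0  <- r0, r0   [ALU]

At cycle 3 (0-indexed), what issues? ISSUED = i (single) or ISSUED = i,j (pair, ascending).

  cy0 -> i0/i1 (and;ld) pair
  cy1 -> i2 (st) no-port MEM/MEM
  cy2 -> i3 (ld) WAW r1
  cy3 -> i4 (add) RAW r1
  cy4 -> i5/i6 (st;sll) pair
  cy5 -> i7 (xor) RAW+WAW r0
  cy6 -> i8 (sll) tail

ISSUED = 4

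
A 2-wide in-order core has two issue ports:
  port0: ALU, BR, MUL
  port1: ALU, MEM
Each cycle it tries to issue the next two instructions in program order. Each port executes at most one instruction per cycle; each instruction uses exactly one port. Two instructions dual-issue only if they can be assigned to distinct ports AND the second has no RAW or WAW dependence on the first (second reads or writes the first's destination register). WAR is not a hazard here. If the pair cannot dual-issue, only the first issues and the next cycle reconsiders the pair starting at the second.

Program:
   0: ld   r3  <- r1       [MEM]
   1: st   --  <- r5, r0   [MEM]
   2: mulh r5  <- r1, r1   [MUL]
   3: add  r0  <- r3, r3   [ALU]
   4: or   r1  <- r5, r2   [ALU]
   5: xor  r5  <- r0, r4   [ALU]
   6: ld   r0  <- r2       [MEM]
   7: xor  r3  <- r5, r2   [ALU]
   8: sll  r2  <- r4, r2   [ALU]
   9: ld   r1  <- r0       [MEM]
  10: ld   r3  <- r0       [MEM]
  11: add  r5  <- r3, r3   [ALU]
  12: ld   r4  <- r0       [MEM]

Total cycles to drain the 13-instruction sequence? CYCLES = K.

CYCLES = 8

t=0 i0:ld ; no-port MEM/MEM
t=1 i1/i2:st;mulh ; pair
t=2 i3/i4:add;or ; pair
t=3 i5/i6:xor;ld ; pair
t=4 i7/i8:xor;sll ; pair
t=5 i9:ld ; no-port MEM/MEM
t=6 i10:ld ; RAW r3
t=7 i11/i12:add;ld ; pair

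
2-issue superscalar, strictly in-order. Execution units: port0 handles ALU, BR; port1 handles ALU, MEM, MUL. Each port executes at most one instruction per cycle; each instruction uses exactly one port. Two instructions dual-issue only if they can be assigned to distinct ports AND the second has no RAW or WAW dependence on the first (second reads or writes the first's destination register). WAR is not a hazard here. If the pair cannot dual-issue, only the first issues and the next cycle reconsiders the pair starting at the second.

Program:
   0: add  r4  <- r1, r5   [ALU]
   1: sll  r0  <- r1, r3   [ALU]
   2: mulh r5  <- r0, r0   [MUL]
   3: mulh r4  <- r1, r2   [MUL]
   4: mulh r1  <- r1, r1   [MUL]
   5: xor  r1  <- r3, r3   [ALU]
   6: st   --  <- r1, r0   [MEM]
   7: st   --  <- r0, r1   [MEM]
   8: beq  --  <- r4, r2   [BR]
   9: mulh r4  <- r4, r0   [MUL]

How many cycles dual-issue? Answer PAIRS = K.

PAIRS = 2

0. add.ALU sll.ALU @i0&i1  | 2-wide
1. mulh.MUL @i2  | no-port MUL/MUL
2. mulh.MUL @i3  | no-port MUL/MUL
3. mulh.MUL @i4  | WAW r1
4. xor.ALU @i5  | RAW r1
5. st.MEM @i6  | no-port MEM/MEM
6. st.MEM beq.BR @i7&i8  | 2-wide
7. mulh.MUL @i9  | tail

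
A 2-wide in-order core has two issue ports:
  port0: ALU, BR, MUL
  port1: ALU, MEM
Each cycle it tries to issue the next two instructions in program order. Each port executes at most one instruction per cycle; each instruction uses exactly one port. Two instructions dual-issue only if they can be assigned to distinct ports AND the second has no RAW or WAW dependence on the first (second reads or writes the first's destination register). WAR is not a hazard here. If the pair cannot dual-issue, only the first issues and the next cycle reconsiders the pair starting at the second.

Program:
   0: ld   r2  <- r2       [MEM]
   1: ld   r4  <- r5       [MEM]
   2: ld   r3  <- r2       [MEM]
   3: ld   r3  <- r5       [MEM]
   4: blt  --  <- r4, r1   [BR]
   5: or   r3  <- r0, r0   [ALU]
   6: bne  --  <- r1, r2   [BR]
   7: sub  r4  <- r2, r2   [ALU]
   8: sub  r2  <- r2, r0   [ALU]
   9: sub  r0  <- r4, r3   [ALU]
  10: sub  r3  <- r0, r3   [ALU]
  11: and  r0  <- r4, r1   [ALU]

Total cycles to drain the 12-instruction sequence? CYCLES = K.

CYCLES = 8

t=0 i0:ld.MEM ; no-port MEM/MEM
t=1 i1:ld.MEM ; no-port MEM/MEM
t=2 i2:ld.MEM ; no-port MEM/MEM
t=3 i3+i4:ld.MEM+blt.BR ; dual
t=4 i5+i6:or.ALU+bne.BR ; dual
t=5 i7+i8:sub.ALU+sub.ALU ; dual
t=6 i9:sub.ALU ; RAW r0
t=7 i10+i11:sub.ALU+and.ALU ; dual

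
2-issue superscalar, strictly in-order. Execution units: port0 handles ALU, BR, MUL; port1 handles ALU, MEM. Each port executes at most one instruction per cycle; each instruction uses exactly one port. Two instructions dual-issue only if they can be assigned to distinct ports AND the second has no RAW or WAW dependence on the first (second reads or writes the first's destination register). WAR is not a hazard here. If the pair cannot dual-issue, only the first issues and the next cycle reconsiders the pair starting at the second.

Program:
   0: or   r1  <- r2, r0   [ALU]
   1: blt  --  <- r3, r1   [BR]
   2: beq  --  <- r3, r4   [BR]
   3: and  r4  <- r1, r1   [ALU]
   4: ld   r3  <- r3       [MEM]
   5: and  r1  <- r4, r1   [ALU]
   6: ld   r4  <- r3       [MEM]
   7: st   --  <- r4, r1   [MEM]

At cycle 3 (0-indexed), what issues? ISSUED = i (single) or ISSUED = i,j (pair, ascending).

[0] i0  or  -- RAW r1
[1] i1  blt  -- no-port BR/BR
[2] i2,i3  beq/and  -- pair
[3] i4,i5  ld/and  -- pair
[4] i6  ld  -- no-port MEM/MEM
[5] i7  st  -- tail

ISSUED = 4,5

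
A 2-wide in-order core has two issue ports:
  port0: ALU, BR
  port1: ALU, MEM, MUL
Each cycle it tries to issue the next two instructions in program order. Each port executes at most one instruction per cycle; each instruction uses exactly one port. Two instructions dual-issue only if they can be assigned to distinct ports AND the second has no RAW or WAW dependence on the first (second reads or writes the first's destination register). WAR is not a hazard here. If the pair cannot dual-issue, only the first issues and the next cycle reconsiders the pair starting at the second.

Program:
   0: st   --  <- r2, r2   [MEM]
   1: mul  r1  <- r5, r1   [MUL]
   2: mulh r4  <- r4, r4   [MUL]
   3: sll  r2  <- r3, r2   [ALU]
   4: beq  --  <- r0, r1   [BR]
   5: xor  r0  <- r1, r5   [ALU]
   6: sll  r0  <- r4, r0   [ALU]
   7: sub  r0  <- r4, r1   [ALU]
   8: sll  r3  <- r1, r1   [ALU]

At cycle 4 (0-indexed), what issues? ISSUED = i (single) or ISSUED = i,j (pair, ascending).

  cy0 -> i0 (st.MEM) no-port MEM/MUL
  cy1 -> i1 (mul.MUL) no-port MUL/MUL
  cy2 -> i2&i3 (mulh.MUL/sll.ALU) pair
  cy3 -> i4&i5 (beq.BR/xor.ALU) pair
  cy4 -> i6 (sll.ALU) WAW r0
  cy5 -> i7&i8 (sub.ALU/sll.ALU) pair

ISSUED = 6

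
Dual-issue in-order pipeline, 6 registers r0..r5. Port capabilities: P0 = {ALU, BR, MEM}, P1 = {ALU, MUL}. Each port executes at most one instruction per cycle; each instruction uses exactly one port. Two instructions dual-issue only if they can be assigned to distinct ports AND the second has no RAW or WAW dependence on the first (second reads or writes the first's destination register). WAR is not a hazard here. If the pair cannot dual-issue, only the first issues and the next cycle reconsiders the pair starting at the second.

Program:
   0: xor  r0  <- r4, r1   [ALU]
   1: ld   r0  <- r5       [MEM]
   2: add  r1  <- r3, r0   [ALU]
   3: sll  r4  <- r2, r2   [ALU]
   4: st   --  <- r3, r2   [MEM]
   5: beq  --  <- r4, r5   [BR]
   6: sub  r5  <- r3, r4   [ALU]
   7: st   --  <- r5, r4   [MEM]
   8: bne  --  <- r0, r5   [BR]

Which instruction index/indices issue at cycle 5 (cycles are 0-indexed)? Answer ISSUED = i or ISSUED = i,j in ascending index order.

ISSUED = 7

[0] i0  xor.ALU  -- WAW r0
[1] i1  ld.MEM  -- RAW r0
[2] i2/i3  add.ALU;sll.ALU  -- 2-wide
[3] i4  st.MEM  -- no-port MEM/BR
[4] i5/i6  beq.BR;sub.ALU  -- 2-wide
[5] i7  st.MEM  -- no-port MEM/BR
[6] i8  bne.BR  -- tail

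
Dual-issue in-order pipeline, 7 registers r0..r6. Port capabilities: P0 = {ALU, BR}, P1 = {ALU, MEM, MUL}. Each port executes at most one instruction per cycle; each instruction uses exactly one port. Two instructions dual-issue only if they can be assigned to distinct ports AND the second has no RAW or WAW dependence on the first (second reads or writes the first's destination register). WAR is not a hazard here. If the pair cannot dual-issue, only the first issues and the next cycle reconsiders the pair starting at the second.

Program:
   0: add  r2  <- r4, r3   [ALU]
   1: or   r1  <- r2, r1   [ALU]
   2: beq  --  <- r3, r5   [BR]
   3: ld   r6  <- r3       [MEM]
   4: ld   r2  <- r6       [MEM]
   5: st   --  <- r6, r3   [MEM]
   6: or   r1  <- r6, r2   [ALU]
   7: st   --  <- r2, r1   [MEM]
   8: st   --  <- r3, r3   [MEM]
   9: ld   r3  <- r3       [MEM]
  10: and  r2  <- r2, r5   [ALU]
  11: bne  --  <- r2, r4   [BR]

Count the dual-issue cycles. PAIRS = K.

PAIRS = 3

0. add.ALU @i0  | RAW r2
1. or.ALU beq.BR @i1&i2  | dual
2. ld.MEM @i3  | no-port MEM/MEM
3. ld.MEM @i4  | no-port MEM/MEM
4. st.MEM or.ALU @i5&i6  | dual
5. st.MEM @i7  | no-port MEM/MEM
6. st.MEM @i8  | no-port MEM/MEM
7. ld.MEM and.ALU @i9&i10  | dual
8. bne.BR @i11  | tail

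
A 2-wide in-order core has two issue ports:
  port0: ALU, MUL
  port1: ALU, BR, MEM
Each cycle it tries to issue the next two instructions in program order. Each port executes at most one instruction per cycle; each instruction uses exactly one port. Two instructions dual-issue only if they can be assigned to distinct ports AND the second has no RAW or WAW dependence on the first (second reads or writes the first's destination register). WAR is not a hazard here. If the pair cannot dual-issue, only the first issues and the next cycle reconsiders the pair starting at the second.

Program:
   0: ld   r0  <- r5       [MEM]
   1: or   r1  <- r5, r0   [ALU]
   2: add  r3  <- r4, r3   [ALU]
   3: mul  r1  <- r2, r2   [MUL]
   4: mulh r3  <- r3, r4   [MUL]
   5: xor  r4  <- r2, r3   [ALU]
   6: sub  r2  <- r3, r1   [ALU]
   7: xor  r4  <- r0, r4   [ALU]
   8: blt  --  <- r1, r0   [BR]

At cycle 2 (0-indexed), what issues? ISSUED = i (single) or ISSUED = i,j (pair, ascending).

ISSUED = 3

0. ld.MEM @i0  | RAW r0
1. or.ALU add.ALU @i1,i2  | pair
2. mul.MUL @i3  | no-port MUL/MUL
3. mulh.MUL @i4  | RAW r3
4. xor.ALU sub.ALU @i5,i6  | pair
5. xor.ALU blt.BR @i7,i8  | pair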